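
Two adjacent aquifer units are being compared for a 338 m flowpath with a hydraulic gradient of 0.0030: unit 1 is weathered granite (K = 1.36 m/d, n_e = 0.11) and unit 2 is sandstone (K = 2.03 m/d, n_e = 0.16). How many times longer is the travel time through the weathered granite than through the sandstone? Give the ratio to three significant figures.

1.03

Unit 1 (weathered granite): v = 1.36×0.0030/0.11 = 0.03709 m/d, t = 338/0.03709 = 9113 d
Unit 2 (sandstone): v = 2.03×0.0030/0.16 = 0.03806 m/d, t = 338/0.03806 = 8880 d
t(weathered granite) / t(sandstone) = 9113/8880 = 1.03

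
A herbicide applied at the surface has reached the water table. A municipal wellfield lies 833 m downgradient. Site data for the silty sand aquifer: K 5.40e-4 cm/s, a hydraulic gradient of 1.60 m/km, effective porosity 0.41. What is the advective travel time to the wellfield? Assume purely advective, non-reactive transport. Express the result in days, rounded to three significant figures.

458000 days

K = 5.40e-4 cm/s × 864 = 0.4666 m/d
Specific discharge q = 0.4666 × 0.0016 = 7.465e-4 m/d
v = Ki/n = 0.4666·0.0016/0.41 = 0.001821 m/d
t = L / v = 833 / 0.001821 = 457500 d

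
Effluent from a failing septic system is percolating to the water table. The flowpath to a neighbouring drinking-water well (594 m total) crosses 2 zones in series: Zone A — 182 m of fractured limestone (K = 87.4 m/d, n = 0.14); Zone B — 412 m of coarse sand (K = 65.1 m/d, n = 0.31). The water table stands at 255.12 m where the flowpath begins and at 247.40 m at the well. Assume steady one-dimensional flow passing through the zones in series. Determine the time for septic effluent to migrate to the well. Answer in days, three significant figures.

Total head drop ΔH = 255.12 − 247.40 = 7.72 m
Continuity: the same q passes through each zone, so ΔH = q·Σ(L_j/K_j) — the zones act as resistances in series.
Σ(L/K) = 182/87.4 + 412/65.1 = 2.082 + 6.329 = 8.411 d
q = ΔH / Σ(L/K) = 7.72 / 8.411 = 0.9178 m/d (same in every zone)
Zone A: v = q/n = 0.9178/0.14 = 6.556 m/d → t_A = 182/6.556 = 27.76 d
Zone B: v = q/n = 0.9178/0.31 = 2.961 m/d → t_B = 412/2.961 = 139.2 d
Total t = 27.76 + 139.2 = 166.9 d

167 days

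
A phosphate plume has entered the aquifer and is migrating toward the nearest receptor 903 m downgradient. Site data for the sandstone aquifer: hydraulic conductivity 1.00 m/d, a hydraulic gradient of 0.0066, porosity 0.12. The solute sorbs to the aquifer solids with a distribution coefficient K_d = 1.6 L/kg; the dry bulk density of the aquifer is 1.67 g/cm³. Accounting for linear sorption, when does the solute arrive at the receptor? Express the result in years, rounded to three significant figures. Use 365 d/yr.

Darcy flux q = K·i = 1.00 × 0.0066 = 0.006600 m/d
v_s = q/n_e = 0.006600/0.12 = 0.05500 m/d
Retardation R = 1 + ρ_b·K_d/n = 1 + 1.67×1.6/0.12 = 23.27
Contaminant velocity v_c = v/R = 0.05500/23.27 = 0.002364 m/d
t = L/v_c = 903/0.002364 = 382000 d
   = 382000/365 = 1050 yr

1050 years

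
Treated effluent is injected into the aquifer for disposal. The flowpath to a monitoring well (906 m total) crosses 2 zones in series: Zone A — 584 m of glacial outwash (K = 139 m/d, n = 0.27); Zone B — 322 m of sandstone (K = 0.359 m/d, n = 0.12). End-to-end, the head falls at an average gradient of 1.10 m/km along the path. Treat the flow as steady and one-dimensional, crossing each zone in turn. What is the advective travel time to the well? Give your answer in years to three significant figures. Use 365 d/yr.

Continuity: the same q passes through each zone, so ΔH = q·Σ(L_j/K_j) — the zones act as resistances in series.
Σ(L/K) = 584/139 + 322/0.359 = 4.201 + 896.9 = 901.1 d
K_eq = L_total / Σ(L/K) = 906 / 901.1 = 1.005 m/d
q = K_eq · i = 1.005 × 0.0011 = 0.001106 m/d (same in every zone)
Zone A: v = q/n = 0.001106/0.27 = 0.004096 m/d → t_A = 584/0.004096 = 142600 d
Zone B: v = q/n = 0.001106/0.12 = 0.009216 m/d → t_B = 322/0.009216 = 34940 d
Total t = 142600 + 34940 = 177500 d
   = 177500 / 365 = 486 yr

486 years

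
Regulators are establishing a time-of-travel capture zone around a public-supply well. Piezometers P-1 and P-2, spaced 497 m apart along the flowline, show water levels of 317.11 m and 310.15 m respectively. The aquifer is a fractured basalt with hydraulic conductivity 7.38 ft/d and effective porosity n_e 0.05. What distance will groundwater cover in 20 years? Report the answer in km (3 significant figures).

Hydraulic gradient i = (317.11 − 310.15) / 497 = 6.96 / 497 = 0.01400
K = 7.38 ft/d × 0.3048 = 2.249 m/d
q = Ki = 2.249 × 0.01400 = 0.03150 m/d
Average linear velocity = 0.03150 / 0.05 = 0.6300 m/d
T = 20 yr × 365 = 7300 d
L = v × T = 0.6300 × 7300 = 4599 m
   = 4.60 km

4.60 km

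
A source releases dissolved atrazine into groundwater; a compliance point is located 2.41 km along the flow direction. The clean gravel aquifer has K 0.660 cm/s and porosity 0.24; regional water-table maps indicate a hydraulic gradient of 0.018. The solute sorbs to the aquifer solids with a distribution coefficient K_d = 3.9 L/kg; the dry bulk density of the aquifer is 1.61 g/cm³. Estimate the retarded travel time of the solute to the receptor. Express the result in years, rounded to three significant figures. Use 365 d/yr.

K = 0.660 cm/s × 864 = 570.2 m/d
Darcy flux q = K·i = 570.2 × 0.018 = 10.26 m/d
v = Ki/n = 570.2·0.018/0.24 = 42.77 m/d
Retardation R = 1 + ρ_b·K_d/n = 1 + 1.61×3.9/0.24 = 27.16
Contaminant velocity v_c = v/R = 42.77/27.16 = 1.575 m/d
L = 2.41 km = 2410 m
t = L/v_c = 2410/1.575 = 1531 d
   = 1531/365 = 4.19 yr

4.19 years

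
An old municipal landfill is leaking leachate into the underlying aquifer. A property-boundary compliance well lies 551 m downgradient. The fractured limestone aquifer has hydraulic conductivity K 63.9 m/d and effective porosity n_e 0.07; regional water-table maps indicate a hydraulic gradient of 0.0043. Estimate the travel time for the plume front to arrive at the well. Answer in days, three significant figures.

Specific discharge q = 63.9 × 0.0043 = 0.2748 m/d
Seepage velocity v = q / n = 0.2748 / 0.07 = 3.925 m/d
t = L / v = 551 / 3.925 = 140.4 d

140 days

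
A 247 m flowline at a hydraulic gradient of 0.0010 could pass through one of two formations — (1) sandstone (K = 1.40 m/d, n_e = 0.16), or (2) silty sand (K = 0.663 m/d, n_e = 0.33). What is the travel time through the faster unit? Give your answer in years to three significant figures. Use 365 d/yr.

Unit 1 (sandstone): v = 1.40×0.0010/0.16 = 0.008750 m/d, t = 247/0.008750 = 28230 d
Unit 2 (silty sand): v = 0.663×0.0010/0.33 = 0.002009 m/d, t = 247/0.002009 = 122900 d
Faster: 28230 d / 365 = 77.3 yr

77.3 years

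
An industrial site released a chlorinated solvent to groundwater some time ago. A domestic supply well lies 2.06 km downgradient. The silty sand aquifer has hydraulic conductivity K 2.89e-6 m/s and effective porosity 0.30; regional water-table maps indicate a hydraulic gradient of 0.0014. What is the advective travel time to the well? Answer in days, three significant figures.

K = 2.89e-6 m/s × 86400 s/d = 0.2497 m/d
q = Ki = 0.2497 × 0.0014 = 3.496e-4 m/d
Seepage velocity v = q / n = 3.496e-4 / 0.30 = 0.001165 m/d
L = 2.06 km = 2060 m
t = L / v = 2060 / 0.001165 = 1.768e6 d

1.77e6 days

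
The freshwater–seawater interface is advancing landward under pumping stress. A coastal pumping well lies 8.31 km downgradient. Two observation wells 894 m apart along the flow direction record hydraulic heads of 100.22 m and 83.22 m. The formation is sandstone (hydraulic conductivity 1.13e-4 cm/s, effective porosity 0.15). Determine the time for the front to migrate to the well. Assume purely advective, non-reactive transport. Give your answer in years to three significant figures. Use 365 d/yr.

Hydraulic gradient i = (100.22 − 83.22) / 894 = 17.00 / 894 = 0.01902
K = 1.13e-4 cm/s × 864 = 0.09763 m/d
Darcy flux q = K·i = 0.09763 × 0.01902 = 0.001857 m/d
v_s = q/n_e = 0.001857/0.15 = 0.01238 m/d
L = 8.31 km = 8310 m
t = L / v = 8310 / 0.01238 = 671400 d
   = 671400 / 365 = 1840 yr

1840 years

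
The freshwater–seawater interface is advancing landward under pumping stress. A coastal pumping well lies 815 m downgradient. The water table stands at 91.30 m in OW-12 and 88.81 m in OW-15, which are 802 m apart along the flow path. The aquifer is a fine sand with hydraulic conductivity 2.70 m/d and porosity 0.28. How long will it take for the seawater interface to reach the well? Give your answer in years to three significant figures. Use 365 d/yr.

Hydraulic gradient i = (91.30 − 88.81) / 802 = 2.49 / 802 = 0.003105
q = Ki = 2.70 × 0.003105 = 0.008383 m/d
v_s = q/n_e = 0.008383/0.28 = 0.02994 m/d
t = L / v = 815 / 0.02994 = 27220 d
   = 27220 / 365 = 74.6 yr

74.6 years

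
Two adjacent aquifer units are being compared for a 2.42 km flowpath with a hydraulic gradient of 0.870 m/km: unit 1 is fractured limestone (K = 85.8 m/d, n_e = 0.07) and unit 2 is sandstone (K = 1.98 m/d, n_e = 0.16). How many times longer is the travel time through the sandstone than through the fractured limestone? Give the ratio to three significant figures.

99.0

Unit 1 (fractured limestone): v = 85.8×8.7e-4/0.07 = 1.066 m/d, t = 2420/1.066 = 2269 d
Unit 2 (sandstone): v = 1.98×8.7e-4/0.16 = 0.01077 m/d, t = 2420/0.01077 = 224800 d
t(sandstone) / t(fractured limestone) = 224800/2269 = 99.0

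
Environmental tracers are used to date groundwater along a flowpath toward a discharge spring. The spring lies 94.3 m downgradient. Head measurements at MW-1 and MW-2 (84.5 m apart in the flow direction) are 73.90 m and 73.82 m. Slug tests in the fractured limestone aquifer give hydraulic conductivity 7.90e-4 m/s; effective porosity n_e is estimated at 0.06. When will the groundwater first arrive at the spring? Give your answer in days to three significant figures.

87.6 days

Hydraulic gradient i = (73.90 − 73.82) / 84.5 = 0.08 / 84.5 = 9.467e-4
K = 7.90e-4 m/s × 86400 s/d = 68.26 m/d
Darcy flux q = K·i = 68.26 × 9.467e-4 = 0.06462 m/d
v_s = q/n_e = 0.06462/0.06 = 1.077 m/d
t = L / v = 94.3 / 1.077 = 87.56 d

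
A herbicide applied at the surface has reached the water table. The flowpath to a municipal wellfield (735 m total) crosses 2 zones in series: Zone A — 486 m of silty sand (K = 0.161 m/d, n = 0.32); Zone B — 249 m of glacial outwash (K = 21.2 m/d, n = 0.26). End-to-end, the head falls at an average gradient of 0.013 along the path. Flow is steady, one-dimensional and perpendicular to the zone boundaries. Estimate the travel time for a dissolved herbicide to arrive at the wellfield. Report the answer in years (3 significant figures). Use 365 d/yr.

Steady 1-D flow in series ⇒ the Darcy flux q is identical in every zone and the zone head losses add (resistances L/K in series).
Σ(L/K) = 486/0.161 + 249/21.2 = 3019 + 11.75 = 3030 d
K_eq = L_total / Σ(L/K) = 735 / 3030 = 0.2425 m/d
q = K_eq · i = 0.2425 × 0.013 = 0.003153 m/d (same in every zone)
Zone A: v = q/n = 0.003153/0.32 = 0.009853 m/d → t_A = 486/0.009853 = 49320 d
Zone B: v = q/n = 0.003153/0.26 = 0.01213 m/d → t_B = 249/0.01213 = 20530 d
Total t = 49320 + 20530 = 69860 d
   = 69860 / 365 = 191 yr

191 years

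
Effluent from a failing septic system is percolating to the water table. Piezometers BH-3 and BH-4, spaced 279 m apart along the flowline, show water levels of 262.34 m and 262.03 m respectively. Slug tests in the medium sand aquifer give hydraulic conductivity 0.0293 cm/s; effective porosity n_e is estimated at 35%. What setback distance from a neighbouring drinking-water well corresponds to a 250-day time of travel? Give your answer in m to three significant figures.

Hydraulic gradient i = (262.34 − 262.03) / 279 = 0.31 / 279 = 0.001111
K = 0.0293 cm/s × 864 = 25.32 m/d
q = Ki = 25.32 × 0.001111 = 0.02813 m/d
Seepage velocity v = q / n = 0.02813 / 0.35 = 0.08037 m/d
L = v × T = 0.08037 × 250 = 20.09 m

20.1 m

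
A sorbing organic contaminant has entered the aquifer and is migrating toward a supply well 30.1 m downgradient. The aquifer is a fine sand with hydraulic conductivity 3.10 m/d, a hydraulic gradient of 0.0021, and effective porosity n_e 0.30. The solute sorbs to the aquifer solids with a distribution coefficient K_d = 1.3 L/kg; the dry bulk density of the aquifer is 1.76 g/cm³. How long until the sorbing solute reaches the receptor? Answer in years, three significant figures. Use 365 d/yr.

q = Ki = 3.10 × 0.0021 = 0.006510 m/d
Seepage velocity v = q / n = 0.006510 / 0.30 = 0.02170 m/d
Retardation R = 1 + ρ_b·K_d/n = 1 + 1.76×1.3/0.30 = 8.627
Contaminant velocity v_c = v/R = 0.02170/8.627 = 0.002515 m/d
t = L/v_c = 30.1/0.002515 = 11970 d
   = 11970/365 = 32.8 yr

32.8 years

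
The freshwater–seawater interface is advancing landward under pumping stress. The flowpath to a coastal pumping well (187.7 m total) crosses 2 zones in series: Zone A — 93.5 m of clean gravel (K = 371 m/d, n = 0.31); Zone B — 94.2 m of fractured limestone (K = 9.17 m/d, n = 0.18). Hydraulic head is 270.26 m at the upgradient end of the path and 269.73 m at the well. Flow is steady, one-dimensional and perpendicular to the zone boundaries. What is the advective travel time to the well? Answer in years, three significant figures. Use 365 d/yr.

2.50 years

Total head drop ΔH = 270.26 − 269.73 = 0.53 m
Continuity: the same q passes through each zone, so ΔH = q·Σ(L_j/K_j) — the zones act as resistances in series.
Σ(L/K) = 93.5/371 + 94.2/9.17 = 0.2520 + 10.27 = 10.52 d
q = ΔH / Σ(L/K) = 0.53 / 10.52 = 0.05036 m/d (same in every zone)
Zone A: v = q/n = 0.05036/0.31 = 0.1624 m/d → t_A = 93.5/0.1624 = 575.6 d
Zone B: v = q/n = 0.05036/0.18 = 0.2798 m/d → t_B = 94.2/0.2798 = 336.7 d
Total t = 575.6 + 336.7 = 912.3 d
   = 912.3 / 365 = 2.50 yr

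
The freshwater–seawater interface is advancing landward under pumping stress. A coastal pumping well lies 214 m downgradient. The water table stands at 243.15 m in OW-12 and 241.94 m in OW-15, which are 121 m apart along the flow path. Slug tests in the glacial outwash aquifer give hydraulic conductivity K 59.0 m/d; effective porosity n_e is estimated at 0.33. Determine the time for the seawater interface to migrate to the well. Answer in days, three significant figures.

Hydraulic gradient i = (243.15 − 241.94) / 121 = 1.21 / 121 = 0.01000
Specific discharge q = 59.0 × 0.01000 = 0.5900 m/d
v = Ki/n = 59.0·0.01000/0.33 = 1.788 m/d
t = L / v = 214 / 1.788 = 119.7 d

120 days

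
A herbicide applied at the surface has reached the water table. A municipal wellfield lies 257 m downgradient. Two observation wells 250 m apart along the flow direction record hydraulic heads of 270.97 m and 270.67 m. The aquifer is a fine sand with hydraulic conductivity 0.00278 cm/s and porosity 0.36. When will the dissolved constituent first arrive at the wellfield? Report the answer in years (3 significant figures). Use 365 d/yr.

87.9 years

Hydraulic gradient i = (270.97 − 270.67) / 250 = 0.30 / 250 = 0.001200
K = 0.00278 cm/s × 864 = 2.402 m/d
q = Ki = 2.402 × 0.001200 = 0.002882 m/d
v_s = q/n_e = 0.002882/0.36 = 0.008006 m/d
t = L / v = 257 / 0.008006 = 32100 d
   = 32100 / 365 = 87.9 yr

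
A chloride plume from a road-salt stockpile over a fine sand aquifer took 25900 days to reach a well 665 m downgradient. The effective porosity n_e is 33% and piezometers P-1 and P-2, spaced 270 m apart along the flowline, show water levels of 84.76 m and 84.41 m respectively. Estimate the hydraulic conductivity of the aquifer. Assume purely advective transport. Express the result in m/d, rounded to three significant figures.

Hydraulic gradient i = (84.76 − 84.41) / 270 = 0.35 / 270 = 0.001296
v = L / t = 665 / 25900 = 0.02568 m/d
K = v · n / i = 0.02568 × 0.33 / 0.001296 = 6.54 m/d

6.54 m/d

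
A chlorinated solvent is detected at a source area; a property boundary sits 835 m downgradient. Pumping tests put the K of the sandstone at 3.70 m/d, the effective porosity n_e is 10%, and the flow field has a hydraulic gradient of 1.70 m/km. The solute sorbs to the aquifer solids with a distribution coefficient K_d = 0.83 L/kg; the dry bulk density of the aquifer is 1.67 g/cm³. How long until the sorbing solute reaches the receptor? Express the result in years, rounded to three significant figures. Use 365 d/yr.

Specific discharge q = 3.70 × 0.0017 = 0.006290 m/d
Average linear velocity = 0.006290 / 0.10 = 0.06290 m/d
Retardation R = 1 + ρ_b·K_d/n = 1 + 1.67×0.83/0.10 = 14.86
Contaminant velocity v_c = v/R = 0.06290/14.86 = 0.004233 m/d
t = L/v_c = 835/0.004233 = 197300 d
   = 197300/365 = 540 yr

540 years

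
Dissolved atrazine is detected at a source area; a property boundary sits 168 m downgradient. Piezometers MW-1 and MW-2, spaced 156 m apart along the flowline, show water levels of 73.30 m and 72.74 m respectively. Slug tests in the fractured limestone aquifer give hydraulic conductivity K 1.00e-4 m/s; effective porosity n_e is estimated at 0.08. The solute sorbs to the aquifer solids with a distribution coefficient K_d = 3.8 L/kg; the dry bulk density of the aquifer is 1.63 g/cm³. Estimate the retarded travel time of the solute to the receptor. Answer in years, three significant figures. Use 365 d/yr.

93.1 years

Hydraulic gradient i = (73.30 − 72.74) / 156 = 0.56 / 156 = 0.003590
K = 1.00e-4 m/s × 86400 s/d = 8.640 m/d
Darcy flux q = K·i = 8.640 × 0.003590 = 0.03102 m/d
v = Ki/n = 8.640·0.003590/0.08 = 0.3877 m/d
Retardation R = 1 + ρ_b·K_d/n = 1 + 1.63×3.8/0.08 = 78.42
Contaminant velocity v_c = v/R = 0.3877/78.42 = 0.004943 m/d
t = L/v_c = 168/0.004943 = 33980 d
   = 33980/365 = 93.1 yr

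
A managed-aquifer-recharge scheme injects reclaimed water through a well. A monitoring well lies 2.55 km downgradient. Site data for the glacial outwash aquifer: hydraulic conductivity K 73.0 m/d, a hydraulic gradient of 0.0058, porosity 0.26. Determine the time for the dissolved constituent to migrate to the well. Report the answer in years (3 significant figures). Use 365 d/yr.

Darcy flux q = K·i = 73.0 × 0.0058 = 0.4234 m/d
Average linear velocity = 0.4234 / 0.26 = 1.628 m/d
L = 2.55 km = 2550 m
t = L / v = 2550 / 1.628 = 1566 d
   = 1566 / 365 = 4.29 yr

4.29 years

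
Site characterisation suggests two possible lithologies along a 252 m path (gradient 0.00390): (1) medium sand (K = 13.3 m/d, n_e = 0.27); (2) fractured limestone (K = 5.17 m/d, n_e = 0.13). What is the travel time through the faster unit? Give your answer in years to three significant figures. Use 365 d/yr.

Unit 1 (medium sand): v = 13.3×0.0039/0.27 = 0.1921 m/d, t = 252/0.1921 = 1312 d
Unit 2 (fractured limestone): v = 5.17×0.0039/0.13 = 0.1551 m/d, t = 252/0.1551 = 1625 d
Faster: 1312 d / 365 = 3.59 yr

3.59 years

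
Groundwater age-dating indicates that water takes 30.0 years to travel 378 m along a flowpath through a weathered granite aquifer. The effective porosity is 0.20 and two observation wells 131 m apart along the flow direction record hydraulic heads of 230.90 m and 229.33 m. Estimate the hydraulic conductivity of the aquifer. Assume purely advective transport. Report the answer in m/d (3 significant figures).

0.576 m/d

Hydraulic gradient i = (230.90 − 229.33) / 131 = 1.57 / 131 = 0.01198
t = 30.0 years = 10950 d
v = L / t = 378 / 10950 = 0.03452 m/d
K = v · n / i = 0.03452 × 0.20 / 0.01198 = 0.576 m/d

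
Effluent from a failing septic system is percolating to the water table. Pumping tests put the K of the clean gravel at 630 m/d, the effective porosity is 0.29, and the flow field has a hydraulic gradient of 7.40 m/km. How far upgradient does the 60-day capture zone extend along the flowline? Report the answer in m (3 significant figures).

965 m

Darcy flux q = K·i = 630 × 0.0074 = 4.662 m/d
Seepage velocity v = q / n = 4.662 / 0.29 = 16.08 m/d
L = v × T = 16.08 × 60 = 964.6 m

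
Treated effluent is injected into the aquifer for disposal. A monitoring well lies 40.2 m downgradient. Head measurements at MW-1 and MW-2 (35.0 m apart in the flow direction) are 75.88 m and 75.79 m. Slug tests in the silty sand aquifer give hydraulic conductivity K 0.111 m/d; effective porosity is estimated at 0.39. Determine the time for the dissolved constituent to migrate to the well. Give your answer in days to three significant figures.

54900 days

Hydraulic gradient i = (75.88 − 75.79) / 35.0 = 0.09 / 35.0 = 0.002571
Specific discharge q = 0.111 × 0.002571 = 2.854e-4 m/d
v_s = q/n_e = 2.854e-4/0.39 = 7.319e-4 m/d
t = L / v = 40.2 / 7.319e-4 = 54930 d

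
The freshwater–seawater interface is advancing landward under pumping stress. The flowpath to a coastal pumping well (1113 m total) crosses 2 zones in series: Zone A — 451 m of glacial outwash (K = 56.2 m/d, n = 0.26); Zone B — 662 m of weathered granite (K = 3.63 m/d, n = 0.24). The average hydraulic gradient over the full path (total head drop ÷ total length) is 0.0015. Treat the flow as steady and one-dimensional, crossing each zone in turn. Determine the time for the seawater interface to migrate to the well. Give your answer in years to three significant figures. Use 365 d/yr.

86.3 years

Continuity: the same q passes through each zone, so ΔH = q·Σ(L_j/K_j) — the zones act as resistances in series.
Σ(L/K) = 451/56.2 + 662/3.63 = 8.025 + 182.4 = 190.4 d
K_eq = L_total / Σ(L/K) = 1113 / 190.4 = 5.846 m/d
q = K_eq · i = 5.846 × 0.0015 = 0.008769 m/d (same in every zone)
Zone A: v = q/n = 0.008769/0.26 = 0.03373 m/d → t_A = 451/0.03373 = 13370 d
Zone B: v = q/n = 0.008769/0.24 = 0.03654 m/d → t_B = 662/0.03654 = 18120 d
Total t = 13370 + 18120 = 31490 d
   = 31490 / 365 = 86.3 yr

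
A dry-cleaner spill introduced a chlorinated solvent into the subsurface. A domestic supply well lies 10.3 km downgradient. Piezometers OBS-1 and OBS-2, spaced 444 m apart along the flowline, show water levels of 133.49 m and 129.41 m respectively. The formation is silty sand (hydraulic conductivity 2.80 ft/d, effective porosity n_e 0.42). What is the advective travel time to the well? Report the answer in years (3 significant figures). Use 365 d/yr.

Hydraulic gradient i = (133.49 − 129.41) / 444 = 4.08 / 444 = 0.009189
K = 2.80 ft/d × 0.3048 = 0.8534 m/d
Specific discharge q = 0.8534 × 0.009189 = 0.007842 m/d
Average linear velocity = 0.007842 / 0.42 = 0.01867 m/d
L = 10.3 km = 10300 m
t = L / v = 10300 / 0.01867 = 551600 d
   = 551600 / 365 = 1510 yr

1510 years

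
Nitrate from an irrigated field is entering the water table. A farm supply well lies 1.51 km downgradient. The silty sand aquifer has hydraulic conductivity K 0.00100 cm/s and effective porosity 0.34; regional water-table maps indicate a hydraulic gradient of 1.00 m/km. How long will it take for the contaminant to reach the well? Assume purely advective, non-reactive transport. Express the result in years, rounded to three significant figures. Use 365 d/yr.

1630 years

K = 0.00100 cm/s × 864 = 0.8640 m/d
Darcy flux q = K·i = 0.8640 × 0.0010 = 8.640e-4 m/d
Average linear velocity = 8.640e-4 / 0.34 = 0.002541 m/d
L = 1.51 km = 1510 m
t = L / v = 1510 / 0.002541 = 594200 d
   = 594200 / 365 = 1630 yr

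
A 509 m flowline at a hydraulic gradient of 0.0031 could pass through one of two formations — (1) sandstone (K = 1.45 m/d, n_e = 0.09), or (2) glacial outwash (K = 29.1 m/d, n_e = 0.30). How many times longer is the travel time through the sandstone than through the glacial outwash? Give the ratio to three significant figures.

6.02

Unit 1 (sandstone): v = 1.45×0.0031/0.09 = 0.04994 m/d, t = 509/0.04994 = 10190 d
Unit 2 (glacial outwash): v = 29.1×0.0031/0.30 = 0.3007 m/d, t = 509/0.3007 = 1693 d
t(sandstone) / t(glacial outwash) = 10190/1693 = 6.02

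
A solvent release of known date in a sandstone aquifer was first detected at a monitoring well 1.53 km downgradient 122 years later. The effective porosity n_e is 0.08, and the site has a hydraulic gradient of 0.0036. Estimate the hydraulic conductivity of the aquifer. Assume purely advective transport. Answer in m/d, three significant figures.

0.764 m/d

t = 122 years = 44530 d
L = 1.53 km = 1530 m
v = L / t = 1530 / 44530 = 0.03436 m/d
K = v · n / i = 0.03436 × 0.08 / 0.0036 = 0.764 m/d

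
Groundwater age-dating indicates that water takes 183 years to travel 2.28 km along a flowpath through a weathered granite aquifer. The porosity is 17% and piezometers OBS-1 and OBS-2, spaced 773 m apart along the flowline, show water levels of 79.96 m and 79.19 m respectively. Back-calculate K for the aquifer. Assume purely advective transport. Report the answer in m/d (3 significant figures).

Hydraulic gradient i = (79.96 − 79.19) / 773 = 0.77 / 773 = 9.961e-4
t = 183 years = 66800 d
L = 2.28 km = 2280 m
v = L / t = 2280 / 66800 = 0.03413 m/d
K = v · n / i = 0.03413 × 0.17 / 9.961e-4 = 5.83 m/d

5.83 m/d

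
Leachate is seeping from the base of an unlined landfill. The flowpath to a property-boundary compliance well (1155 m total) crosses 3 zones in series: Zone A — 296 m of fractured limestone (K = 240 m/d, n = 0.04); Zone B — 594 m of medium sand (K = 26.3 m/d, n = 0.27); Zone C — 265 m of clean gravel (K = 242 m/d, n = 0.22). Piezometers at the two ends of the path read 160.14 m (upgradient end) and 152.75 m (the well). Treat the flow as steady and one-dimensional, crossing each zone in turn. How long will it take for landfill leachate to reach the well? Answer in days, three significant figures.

Total head drop ΔH = 160.14 − 152.75 = 7.39 m
Continuity: the same q passes through each zone, so ΔH = q·Σ(L_j/K_j) — the zones act as resistances in series.
Σ(L/K) = 296/240 + 594/26.3 + 265/242 = 1.233 + 22.59 + 1.095 = 24.91 d
q = ΔH / Σ(L/K) = 7.39 / 24.91 = 0.2966 m/d (same in every zone)
Zone A: v = q/n = 0.2966/0.04 = 7.416 m/d → t_A = 296/7.416 = 39.92 d
Zone B: v = q/n = 0.2966/0.27 = 1.099 m/d → t_B = 594/1.099 = 540.7 d
Zone C: v = q/n = 0.2966/0.22 = 1.348 m/d → t_C = 265/1.348 = 196.5 d
Total t = 39.92 + 540.7 + 196.5 = 777.2 d

777 days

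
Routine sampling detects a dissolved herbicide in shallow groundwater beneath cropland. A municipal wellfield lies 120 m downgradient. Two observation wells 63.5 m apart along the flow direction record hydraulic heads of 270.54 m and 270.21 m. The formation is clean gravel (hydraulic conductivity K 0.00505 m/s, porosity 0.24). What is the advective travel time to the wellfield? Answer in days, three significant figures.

12.7 days

Hydraulic gradient i = (270.54 − 270.21) / 63.5 = 0.33 / 63.5 = 0.005197
K = 0.00505 m/s × 86400 s/d = 436.3 m/d
Specific discharge q = 436.3 × 0.005197 = 2.267 m/d
Seepage velocity v = q / n = 2.267 / 0.24 = 9.448 m/d
t = L / v = 120 / 9.448 = 12.70 d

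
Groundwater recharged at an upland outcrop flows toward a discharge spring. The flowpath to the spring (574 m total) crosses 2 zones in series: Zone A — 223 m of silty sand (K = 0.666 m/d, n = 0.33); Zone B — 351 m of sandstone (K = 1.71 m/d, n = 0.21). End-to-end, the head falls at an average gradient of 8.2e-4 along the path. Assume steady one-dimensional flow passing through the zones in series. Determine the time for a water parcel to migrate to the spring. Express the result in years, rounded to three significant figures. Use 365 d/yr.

463 years

Steady 1-D flow in series ⇒ the Darcy flux q is identical in every zone and the zone head losses add (resistances L/K in series).
Σ(L/K) = 223/0.666 + 351/1.71 = 334.8 + 205.3 = 540.1 d
K_eq = L_total / Σ(L/K) = 574 / 540.1 = 1.063 m/d
q = K_eq · i = 1.063 × 8.2e-4 = 8.715e-4 m/d (same in every zone)
Zone A: v = q/n = 8.715e-4/0.33 = 0.002641 m/d → t_A = 223/0.002641 = 84440 d
Zone B: v = q/n = 8.715e-4/0.21 = 0.004150 m/d → t_B = 351/0.004150 = 84580 d
Total t = 84440 + 84580 = 169000 d
   = 169000 / 365 = 463 yr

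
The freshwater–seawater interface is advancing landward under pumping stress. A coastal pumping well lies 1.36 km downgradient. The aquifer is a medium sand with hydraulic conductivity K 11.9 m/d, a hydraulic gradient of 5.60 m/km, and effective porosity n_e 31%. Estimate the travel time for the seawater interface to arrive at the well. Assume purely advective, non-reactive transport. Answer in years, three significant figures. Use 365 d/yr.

17.3 years

q = Ki = 11.9 × 0.0056 = 0.06664 m/d
Average linear velocity = 0.06664 / 0.31 = 0.2150 m/d
L = 1.36 km = 1360 m
t = L / v = 1360 / 0.2150 = 6327 d
   = 6327 / 365 = 17.3 yr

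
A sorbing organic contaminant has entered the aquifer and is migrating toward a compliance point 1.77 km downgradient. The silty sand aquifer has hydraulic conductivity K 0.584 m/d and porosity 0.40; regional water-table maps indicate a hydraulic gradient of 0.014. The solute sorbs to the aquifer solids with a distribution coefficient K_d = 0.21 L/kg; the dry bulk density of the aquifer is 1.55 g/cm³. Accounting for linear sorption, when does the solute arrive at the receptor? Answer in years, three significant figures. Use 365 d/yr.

430 years

Darcy flux q = K·i = 0.584 × 0.014 = 0.008176 m/d
v_s = q/n_e = 0.008176/0.40 = 0.02044 m/d
Retardation R = 1 + ρ_b·K_d/n = 1 + 1.55×0.21/0.40 = 1.814
Contaminant velocity v_c = v/R = 0.02044/1.814 = 0.01127 m/d
L = 1.77 km = 1770 m
t = L/v_c = 1770/0.01127 = 157100 d
   = 157100/365 = 430 yr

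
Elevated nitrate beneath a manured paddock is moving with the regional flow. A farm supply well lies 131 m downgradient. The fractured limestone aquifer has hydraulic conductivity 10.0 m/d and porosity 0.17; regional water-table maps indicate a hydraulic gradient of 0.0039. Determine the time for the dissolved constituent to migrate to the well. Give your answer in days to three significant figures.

Specific discharge q = 10.0 × 0.0039 = 0.03900 m/d
Seepage velocity v = q / n = 0.03900 / 0.17 = 0.2294 m/d
t = L / v = 131 / 0.2294 = 571.0 d

571 days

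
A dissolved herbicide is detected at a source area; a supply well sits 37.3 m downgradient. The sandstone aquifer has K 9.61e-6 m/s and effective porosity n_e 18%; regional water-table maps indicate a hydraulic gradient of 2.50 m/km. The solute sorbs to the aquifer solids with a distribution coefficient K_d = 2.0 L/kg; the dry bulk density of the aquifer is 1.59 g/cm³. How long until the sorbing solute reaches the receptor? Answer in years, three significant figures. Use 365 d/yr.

K = 9.61e-6 m/s × 86400 s/d = 0.8303 m/d
Specific discharge q = 0.8303 × 0.0025 = 0.002076 m/d
Seepage velocity v = q / n = 0.002076 / 0.18 = 0.01153 m/d
Retardation R = 1 + ρ_b·K_d/n = 1 + 1.59×2.0/0.18 = 18.67
Contaminant velocity v_c = v/R = 0.01153/18.67 = 6.178e-4 m/d
t = L/v_c = 37.3/6.178e-4 = 60380 d
   = 60380/365 = 165 yr

165 years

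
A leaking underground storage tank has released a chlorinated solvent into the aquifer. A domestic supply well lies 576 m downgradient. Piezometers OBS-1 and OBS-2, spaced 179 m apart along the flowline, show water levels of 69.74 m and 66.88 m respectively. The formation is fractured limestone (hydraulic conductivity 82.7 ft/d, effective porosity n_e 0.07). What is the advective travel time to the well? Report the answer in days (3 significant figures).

100 days

Hydraulic gradient i = (69.74 − 66.88) / 179 = 2.86 / 179 = 0.01598
K = 82.7 ft/d × 0.3048 = 25.21 m/d
Darcy flux q = K·i = 25.21 × 0.01598 = 0.4027 m/d
v = Ki/n = 25.21·0.01598/0.07 = 5.754 m/d
t = L / v = 576 / 5.754 = 100.1 d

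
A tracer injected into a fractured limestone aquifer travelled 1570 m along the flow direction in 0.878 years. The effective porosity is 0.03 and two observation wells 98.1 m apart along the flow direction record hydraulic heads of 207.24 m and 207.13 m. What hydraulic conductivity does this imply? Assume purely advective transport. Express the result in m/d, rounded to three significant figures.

131 m/d

Hydraulic gradient i = (207.24 − 207.13) / 98.1 = 0.11 / 98.1 = 0.001121
t = 0.878 years = 320.5 d
v = L / t = 1570 / 320.5 = 4.899 m/d
K = v · n / i = 4.899 × 0.03 / 0.001121 = 131 m/d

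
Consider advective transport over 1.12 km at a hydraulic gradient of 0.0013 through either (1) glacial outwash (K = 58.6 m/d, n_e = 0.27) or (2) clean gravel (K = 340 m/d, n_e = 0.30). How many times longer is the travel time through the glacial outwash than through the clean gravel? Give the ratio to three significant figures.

Unit 1 (glacial outwash): v = 58.6×0.0013/0.27 = 0.2821 m/d, t = 1120/0.2821 = 3970 d
Unit 2 (clean gravel): v = 340×0.0013/0.30 = 1.473 m/d, t = 1120/1.473 = 760.2 d
t(glacial outwash) / t(clean gravel) = 3970/760.2 = 5.22

5.22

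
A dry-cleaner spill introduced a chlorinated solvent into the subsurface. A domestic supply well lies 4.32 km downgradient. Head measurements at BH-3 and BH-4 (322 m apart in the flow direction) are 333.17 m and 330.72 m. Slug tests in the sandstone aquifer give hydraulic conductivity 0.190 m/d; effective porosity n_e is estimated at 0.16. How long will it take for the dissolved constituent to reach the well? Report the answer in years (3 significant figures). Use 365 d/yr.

1310 years

Hydraulic gradient i = (333.17 − 330.72) / 322 = 2.45 / 322 = 0.007609
q = Ki = 0.190 × 0.007609 = 0.001446 m/d
Seepage velocity v = q / n = 0.001446 / 0.16 = 0.009035 m/d
L = 4.32 km = 4320 m
t = L / v = 4320 / 0.009035 = 478100 d
   = 478100 / 365 = 1310 yr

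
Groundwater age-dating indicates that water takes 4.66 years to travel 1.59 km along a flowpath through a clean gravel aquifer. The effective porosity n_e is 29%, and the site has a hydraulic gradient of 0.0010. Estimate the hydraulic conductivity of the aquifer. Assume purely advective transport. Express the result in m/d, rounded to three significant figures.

271 m/d

t = 4.66 years = 1701 d
L = 1.59 km = 1590 m
v = L / t = 1590 / 1701 = 0.9348 m/d
K = v · n / i = 0.9348 × 0.29 / 0.0010 = 271 m/d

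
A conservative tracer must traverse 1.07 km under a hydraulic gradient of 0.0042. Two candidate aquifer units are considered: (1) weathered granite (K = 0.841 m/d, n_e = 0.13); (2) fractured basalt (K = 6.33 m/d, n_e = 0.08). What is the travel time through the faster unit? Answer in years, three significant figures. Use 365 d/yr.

8.82 years

Unit 1 (weathered granite): v = 0.841×0.0042/0.13 = 0.02717 m/d, t = 1070/0.02717 = 39380 d
Unit 2 (fractured basalt): v = 6.33×0.0042/0.08 = 0.3323 m/d, t = 1070/0.3323 = 3220 d
Faster: 3220 d / 365 = 8.82 yr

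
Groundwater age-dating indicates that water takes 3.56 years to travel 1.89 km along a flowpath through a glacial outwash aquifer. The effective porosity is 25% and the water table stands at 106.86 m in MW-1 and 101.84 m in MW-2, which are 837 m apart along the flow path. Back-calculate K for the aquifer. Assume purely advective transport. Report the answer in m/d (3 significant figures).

Hydraulic gradient i = (106.86 − 101.84) / 837 = 5.02 / 837 = 0.005998
t = 3.56 years = 1299 d
L = 1.89 km = 1890 m
v = L / t = 1890 / 1299 = 1.455 m/d
K = v · n / i = 1.455 × 0.25 / 0.005998 = 60.6 m/d

60.6 m/d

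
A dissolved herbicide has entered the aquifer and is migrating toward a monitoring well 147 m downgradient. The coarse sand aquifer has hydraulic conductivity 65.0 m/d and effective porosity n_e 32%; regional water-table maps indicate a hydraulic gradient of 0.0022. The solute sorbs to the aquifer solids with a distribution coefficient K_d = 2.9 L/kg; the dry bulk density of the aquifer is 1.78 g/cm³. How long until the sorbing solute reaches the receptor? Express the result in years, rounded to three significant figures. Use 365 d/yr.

q = Ki = 65.0 × 0.0022 = 0.1430 m/d
v = Ki/n = 65.0·0.0022/0.32 = 0.4469 m/d
Retardation R = 1 + ρ_b·K_d/n = 1 + 1.78×2.9/0.32 = 17.13
Contaminant velocity v_c = v/R = 0.4469/17.13 = 0.02609 m/d
t = L/v_c = 147/0.02609 = 5635 d
   = 5635/365 = 15.4 yr

15.4 years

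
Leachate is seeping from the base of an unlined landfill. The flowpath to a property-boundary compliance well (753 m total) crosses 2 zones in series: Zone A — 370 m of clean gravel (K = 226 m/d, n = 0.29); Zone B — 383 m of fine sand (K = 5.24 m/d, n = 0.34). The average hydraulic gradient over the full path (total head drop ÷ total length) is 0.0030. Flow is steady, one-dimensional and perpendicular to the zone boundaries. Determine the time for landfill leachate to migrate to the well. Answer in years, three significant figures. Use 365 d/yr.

21.5 years

Continuity: the same q passes through each zone, so ΔH = q·Σ(L_j/K_j) — the zones act as resistances in series.
Σ(L/K) = 370/226 + 383/5.24 = 1.637 + 73.09 = 74.73 d
K_eq = L_total / Σ(L/K) = 753 / 74.73 = 10.08 m/d
q = K_eq · i = 10.08 × 0.0030 = 0.03023 m/d (same in every zone)
Zone A: v = q/n = 0.03023/0.29 = 0.1042 m/d → t_A = 370/0.1042 = 3550 d
Zone B: v = q/n = 0.03023/0.34 = 0.08891 m/d → t_B = 383/0.08891 = 4308 d
Total t = 3550 + 4308 = 7857 d
   = 7857 / 365 = 21.5 yr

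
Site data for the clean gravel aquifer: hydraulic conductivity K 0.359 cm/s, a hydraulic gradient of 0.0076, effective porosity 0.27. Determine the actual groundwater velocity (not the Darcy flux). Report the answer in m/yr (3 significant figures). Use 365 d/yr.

K = 0.359 cm/s × 864 = 310.2 m/d
q = Ki = 310.2 × 0.0076 = 2.357 m/d
v = Ki/n = 310.2·0.0076/0.27 = 8.731 m/d
   = 8.731 × 365 = 3190 m/yr

3190 m/yr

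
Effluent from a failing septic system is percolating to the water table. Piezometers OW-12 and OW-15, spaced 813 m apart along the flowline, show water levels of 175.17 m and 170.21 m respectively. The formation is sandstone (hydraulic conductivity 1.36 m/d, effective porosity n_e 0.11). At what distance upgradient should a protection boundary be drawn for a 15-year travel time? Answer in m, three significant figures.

413 m

Hydraulic gradient i = (175.17 − 170.21) / 813 = 4.96 / 813 = 0.006101
q = Ki = 1.36 × 0.006101 = 0.008297 m/d
Seepage velocity v = q / n = 0.008297 / 0.11 = 0.07543 m/d
T = 15 yr × 365 = 5475 d
L = v × T = 0.07543 × 5475 = 413.0 m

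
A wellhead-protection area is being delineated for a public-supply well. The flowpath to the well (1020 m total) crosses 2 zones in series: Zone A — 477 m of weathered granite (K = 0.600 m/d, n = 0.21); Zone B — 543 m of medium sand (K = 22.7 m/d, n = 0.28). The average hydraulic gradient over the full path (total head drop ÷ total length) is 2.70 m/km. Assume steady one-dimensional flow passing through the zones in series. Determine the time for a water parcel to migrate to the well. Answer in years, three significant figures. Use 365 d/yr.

205 years

For zones in series the flux q is common to all zones; the equivalent conductivity is the harmonic (thickness-weighted) mean, K_eq = L_total / Σ(L_j/K_j).
Σ(L/K) = 477/0.600 + 543/22.7 = 795.0 + 23.92 = 818.9 d
K_eq = L_total / Σ(L/K) = 1020 / 818.9 = 1.246 m/d
q = K_eq · i = 1.246 × 0.0027 = 0.003363 m/d (same in every zone)
Zone A: v = q/n = 0.003363/0.21 = 0.01601 m/d → t_A = 477/0.01601 = 29790 d
Zone B: v = q/n = 0.003363/0.28 = 0.01201 m/d → t_B = 543/0.01201 = 45210 d
Total t = 29790 + 45210 = 75000 d
   = 75000 / 365 = 205 yr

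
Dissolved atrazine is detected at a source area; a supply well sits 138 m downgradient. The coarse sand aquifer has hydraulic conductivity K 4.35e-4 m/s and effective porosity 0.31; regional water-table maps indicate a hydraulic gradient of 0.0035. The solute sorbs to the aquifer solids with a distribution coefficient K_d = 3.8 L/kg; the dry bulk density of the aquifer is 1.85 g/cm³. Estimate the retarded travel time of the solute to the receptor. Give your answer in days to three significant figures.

K = 4.35e-4 m/s × 86400 s/d = 37.58 m/d
Darcy flux q = K·i = 37.58 × 0.0035 = 0.1315 m/d
Average linear velocity = 0.1315 / 0.31 = 0.4243 m/d
Retardation R = 1 + ρ_b·K_d/n = 1 + 1.85×3.8/0.31 = 23.68
Contaminant velocity v_c = v/R = 0.4243/23.68 = 0.01792 m/d
t = L/v_c = 138/0.01792 = 7700 d

7700 days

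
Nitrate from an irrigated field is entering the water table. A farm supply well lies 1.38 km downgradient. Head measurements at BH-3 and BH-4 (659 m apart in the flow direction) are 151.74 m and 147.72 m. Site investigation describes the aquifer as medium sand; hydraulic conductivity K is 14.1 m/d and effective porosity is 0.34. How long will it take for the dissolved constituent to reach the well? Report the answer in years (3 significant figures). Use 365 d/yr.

Hydraulic gradient i = (151.74 − 147.72) / 659 = 4.02 / 659 = 0.006100
Specific discharge q = 14.1 × 0.006100 = 0.08601 m/d
v_s = q/n_e = 0.08601/0.34 = 0.2530 m/d
L = 1.38 km = 1380 m
t = L / v = 1380 / 0.2530 = 5455 d
   = 5455 / 365 = 14.9 yr

14.9 years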